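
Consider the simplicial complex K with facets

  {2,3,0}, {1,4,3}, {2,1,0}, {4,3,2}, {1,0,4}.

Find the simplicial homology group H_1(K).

H_1 = Z.

K has 5 vertices, 10 edges, 5 triangles.
rank ∂_1 = 4, rank ∂_2 = 5 ⇒ b_1 = 10 − 4 − 5 = 1; all invariant factors of ∂_2 are 1 so no torsion. So H_1 ≅ Z.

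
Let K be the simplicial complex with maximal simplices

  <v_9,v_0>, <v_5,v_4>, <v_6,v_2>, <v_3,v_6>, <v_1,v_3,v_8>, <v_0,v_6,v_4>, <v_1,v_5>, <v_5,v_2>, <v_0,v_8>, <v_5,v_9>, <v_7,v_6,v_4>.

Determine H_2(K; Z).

H_2 = 0.

We work with the vertex ordering v_0 < v_1 < v_2 < v_3 < v_4 < v_5 < v_6 < v_7 < v_8 < v_9. The simplices of K, each written with vertices in increasing order, are:

  0-simplices (10): [v_0], [v_1], [v_2], [v_3], [v_4], [v_5], [v_6], [v_7], [v_8], [v_9]
  1-simplices (16): (16 of them)
  2-simplices (3): [v_0,v_4,v_6], [v_1,v_3,v_8], [v_4,v_6,v_7]

so the chain groups are C_0 ≅ Z^10, C_1 ≅ Z^16, C_2 ≅ Z^3.

The boundary map ∂_1: C_1 → C_0 is given by ∂[p,q] = [q] − [p].
As a 10×16 matrix over Z this has rank 9, with invariant factors (1,1,1,1,1,1,1,1,1).

Boundary ∂_2: C_2 → C_1 acts by ∂[p,q,r] = [q,r] − [p,r] + [p,q]. For instance
  ∂[v_0,v_4,v_6] = [v_4,v_6] − [v_0,v_6] + [v_0,v_4],
  ∂[v_4,v_6,v_7] = [v_6,v_7] − [v_4,v_7] + [v_4,v_6].
The 16×3 boundary matrix has rank 3 and Smith normal form diag(1,1,1).

Now H_k = ker ∂_k / im ∂_{k+1}, so:

  H_2: rank ker ∂_2 − rank ∂_3 = (3 − 3) − 0 = 0, and there is no ∂_3, so H_2 = 0.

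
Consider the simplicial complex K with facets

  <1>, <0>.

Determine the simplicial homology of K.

We work with the vertex ordering 0 < 1. The simplices of K, each written with vertices in increasing order, are:

  0-simplices (2): [0], [1]

Hence C_0 ≅ Z^2.

From H_k ≅ ker(∂_k) / im(∂_{k+1}) we obtain:

  H_0: rank C_0 − rank ∂_1 = 2 − 0 = 2, and there is no ∂_1, so H_0 ≅ Z^2.

H_0 = Z^2.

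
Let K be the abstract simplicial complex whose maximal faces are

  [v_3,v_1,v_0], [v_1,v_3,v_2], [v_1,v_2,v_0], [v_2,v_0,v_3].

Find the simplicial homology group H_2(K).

K has 4 vertices, 6 edges, 4 triangles.
rank ∂_2 = 3, rank ∂_3 = 0 ⇒ b_2 = 4 − 3 − 0 = 1. So H_2 = Z.

H_2 ≅ Z.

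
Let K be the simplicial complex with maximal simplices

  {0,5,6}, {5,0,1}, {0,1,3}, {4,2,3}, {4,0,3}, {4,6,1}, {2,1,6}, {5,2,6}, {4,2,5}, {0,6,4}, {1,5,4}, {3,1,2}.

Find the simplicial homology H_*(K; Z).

K has 7 vertices, 18 edges, 12 triangles.
rank ∂_0 = 0, rank ∂_1 = 6 ⇒ b_0 = 7 − 0 − 6 = 1; all invariant factors of ∂_1 are 1 so no torsion. So H_0 = Z.
rank ∂_1 = 6, rank ∂_2 = 12 ⇒ b_1 = 18 − 6 − 12 = 0; ∂_2 has invariant factor(s) [2] giving torsion. So H_1 = Z/2Z.
rank ∂_2 = 12, rank ∂_3 = 0 ⇒ b_2 = 12 − 12 − 0 = 0. So H_2 = 0.

H_0 ≅ Z,  H_1 ≅ Z/2Z,  H_2 = 0.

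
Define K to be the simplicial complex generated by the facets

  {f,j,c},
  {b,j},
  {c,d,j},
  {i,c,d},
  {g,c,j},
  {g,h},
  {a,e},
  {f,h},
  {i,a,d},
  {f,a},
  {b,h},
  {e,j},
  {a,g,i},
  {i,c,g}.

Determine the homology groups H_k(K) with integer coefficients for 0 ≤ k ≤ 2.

H_0 = Z,  H_1 = Z^4,  H_2 = 0.

Fix the vertex order a < b < c < d < e < f < g < h < i < j and write every simplex with vertices in increasing order. Then dim K = 2 and the simplices of K are:

  0-simplices (10): a, b, c, d, e, f, g, h, i, j
  1-simplices (20): ad, ae, af, ag, ai, bh, bj, cd, cf, cg, ci, cj, di, dj, ej, fh, fj, gh, gi, gj
  2-simplices (7): adi, agi, cdi, cdj, cfj, cgi, cgj

so the chain groups are C_0 ≅ Z^10, C_1 ≅ Z^20, C_2 ≅ Z^7.

∂_1: C_1 → C_0 is given by ∂[p,q] = [q] − [p]. For instance
  ∂cj = j − c.
The 10×20 boundary matrix has rank 9 and Smith normal form diag(1,1,1,1,1,1,1,1,1).

∂_2: C_2 → C_1 sends each 2-simplex [p,q,r] to [q,r] − [p,r] + [p,q]. For instance
  ∂cdj = dj − cj + cd,
  ∂cgj = gj − cj + cg.
The resulting 20×7 matrix has rank 7, and its Smith normal form has invariant factors (1,1,1,1,1,1,1).

Computing H_k = (kernel of ∂_k) / (image of ∂_{k+1}):

  H_0: rank C_0 − rank ∂_1 = 10 − 9 = 1, and the invariant factors of ∂_1 are all 1, so H_0 = Z.
  H_1: rank ker ∂_1 − rank ∂_2 = (20 − 9) − 7 = 4, and the invariant factors of ∂_2 are all 1, so H_1 = Z^4.
  H_2: rank ker ∂_2 − rank ∂_3 = (7 − 7) − 0 = 0, and there is no ∂_3, so H_2 = 0.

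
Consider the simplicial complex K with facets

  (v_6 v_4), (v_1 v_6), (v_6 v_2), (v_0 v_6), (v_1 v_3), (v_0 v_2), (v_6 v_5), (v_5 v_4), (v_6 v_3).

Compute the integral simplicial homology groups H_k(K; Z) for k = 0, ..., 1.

Take the total order v_0 < v_1 < v_2 < v_3 < v_4 < v_5 < v_6 on the vertex set. Then K (dimension 1) consists of the simplices:

  0-simplices (7): [v_0], [v_1], [v_2], [v_3], [v_4], [v_5], [v_6]
  1-simplices (9): [v_0,v_2], [v_0,v_6], [v_1,v_3], [v_1,v_6], [v_2,v_6], [v_3,v_6], [v_4,v_5], [v_4,v_6], [v_5,v_6]

so the chain groups are C_0 ≅ Z^7, C_1 ≅ Z^9.

The boundary map ∂_1: C_1 → C_0 maps an edge to its endpoints' difference, ∂[p,q] = q − p.
As a 7×9 matrix over Z this has rank 6, with invariant factors (1,1,1,1,1,1).

From H_k ≅ ker(∂_k) / im(∂_{k+1}) we obtain:

  H_0: rank C_0 − rank ∂_1 = 7 − 6 = 1, and the invariant factors of ∂_1 are all 1, so H_0 = Z.
  H_1: rank ker ∂_1 − rank ∂_2 = (9 − 6) − 0 = 3, and there is no ∂_2, so H_1 = Z^3.

(K is a triangulation of a wedge of 3 circles.)

H_0 = Z,  H_1 = Z^3.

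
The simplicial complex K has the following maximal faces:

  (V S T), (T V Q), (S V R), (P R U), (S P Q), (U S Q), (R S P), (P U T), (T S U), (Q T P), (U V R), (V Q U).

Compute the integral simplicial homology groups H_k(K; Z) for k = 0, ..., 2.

H_0 = Z,  H_1 = Z/2,  H_2 = 0.

Take the total order P < Q < R < S < T < U < V on the vertex set. Then K (dimension 2) consists of the simplices:

  0-simplices (7): P, Q, R, S, T, U, V
  1-simplices (18): PQ, PR, PS, PT, PU, QS, QT, QU, QV, RS, RU, RV, ST, SU, SV, TU, TV, UV
  2-simplices (12): PQS, PQT, PRS, PRU, PTU, QSU, QTV, QUV, RSV, RUV, STU, STV

giving chain groups C_0 ≅ Z^7, C_1 ≅ Z^18, C_2 ≅ Z^12.

The boundary map ∂_1: C_1 → C_0 is given by ∂[p,q] = [q] − [p]. For instance
  ∂PU = U − P.
The 7×18 boundary matrix has rank 6 and Smith normal form diag(1,1,1,1,1,1).

∂_2: C_2 → C_1 sends each 2-simplex [p,q,r] to [q,r] − [p,r] + [p,q]. For instance
  ∂RSV = SV − RV + RS,
  ∂PTU = TU − PU + PT.
The 18×12 boundary matrix has rank 12 and Smith normal form diag(1,1,1,1,1,1,1,1,1,1,1,2).

From H_k ≅ ker(∂_k) / im(∂_{k+1}) we obtain:

  H_0: rank C_0 − rank ∂_1 = 7 − 6 = 1, and the invariant factors of ∂_1 are all 1, so H_0 = Z.
  H_1: rank ker ∂_1 − rank ∂_2 = (18 − 6) − 12 = 0, and ∂_2 has invariant factor 2 > 1, so H_1 = Z/2.
  H_2: rank ker ∂_2 − rank ∂_3 = (12 − 12) − 0 = 0, and there is no ∂_3, so H_2 = 0.

As a check, the Euler characteristic is 7 − 18 + 12 = 1, which agrees with 1 − 0 + 0 = 1.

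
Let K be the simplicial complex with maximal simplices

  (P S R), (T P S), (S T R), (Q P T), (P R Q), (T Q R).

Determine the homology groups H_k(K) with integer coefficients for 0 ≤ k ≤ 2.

H_0 ≅ Z,  H_1 = 0,  H_2 ≅ Z.

K has 5 vertices, 9 edges, 6 triangles.
rank ∂_0 = 0, rank ∂_1 = 4 ⇒ b_0 = 5 − 0 − 4 = 1; all invariant factors of ∂_1 are 1 so no torsion. So H_0 ≅ Z.
rank ∂_1 = 4, rank ∂_2 = 5 ⇒ b_1 = 9 − 4 − 5 = 0; all invariant factors of ∂_2 are 1 so no torsion. So H_1 ≅ 0.
rank ∂_2 = 5, rank ∂_3 = 0 ⇒ b_2 = 6 − 5 − 0 = 1. So H_2 ≅ Z.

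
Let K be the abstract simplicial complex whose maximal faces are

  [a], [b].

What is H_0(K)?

H_0 = Z^2.

Take the total order a < b on the vertex set. Then K (dimension 0) consists of the simplices:

  0-simplices (2): a, b

Hence C_0 ≅ Z^2.

Reading off H_k = ker ∂_k / im ∂_{k+1}:

  H_0: rank C_0 − rank ∂_1 = 2 − 0 = 2, and there is no ∂_1, so H_0 = Z^2.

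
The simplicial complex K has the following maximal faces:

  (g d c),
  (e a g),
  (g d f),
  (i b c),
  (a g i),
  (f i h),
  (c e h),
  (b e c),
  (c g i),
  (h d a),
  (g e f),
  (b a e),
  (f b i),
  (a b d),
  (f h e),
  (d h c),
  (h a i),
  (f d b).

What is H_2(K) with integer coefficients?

H_2 = Z.

Fix the vertex order a < b < c < d < e < f < g < h < i and write every simplex with vertices in increasing order. Then dim K = 2 and the simplices of K are:

  0-simplices (9): a, b, c, d, e, f, g, h, i
  1-simplices (27): ab, ad, ae, ag, ah, ai, bc, bd, be, bf, bi, cd, ce, cg, ch, ci, df, dg, dh, ef, eg, eh, fg, fh, fi, gi, hi
  2-simplices (18): abd, abe, adh, aeg, agi, ahi, bce, bci, bdf, bfi, cdg, cdh, ceh, cgi, dfg, efg, efh, fhi

so the chain groups are C_0 ≅ Z^9, C_1 ≅ Z^27, C_2 ≅ Z^18.

The boundary map ∂_1: C_1 → C_0 maps an edge to its endpoints' difference, ∂[p,q] = q − p. For instance
  ∂bf = f − b.
As a 9×27 matrix over Z this has rank 8, with invariant factors (1,1,1,1,1,1,1,1).

Boundary ∂_2: C_2 → C_1 acts by ∂[p,q,r] = [q,r] − [p,r] + [p,q]. For instance
  ∂efh = fh − eh + ef,
  ∂adh = dh − ah + ad.
The 27×18 boundary matrix has rank 17 and Smith normal form diag(1,1,1,1,1,1,1,1,1,1,1,1,1,1,1,1,1).

Now H_k = ker ∂_k / im ∂_{k+1}, so:

  H_2: rank ker ∂_2 − rank ∂_3 = (18 − 17) − 0 = 1, and there is no ∂_3, so H_2 ≅ Z.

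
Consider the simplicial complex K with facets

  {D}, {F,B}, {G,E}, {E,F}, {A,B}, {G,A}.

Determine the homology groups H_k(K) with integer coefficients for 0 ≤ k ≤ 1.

Fix the vertex order A < B < D < E < F < G and write every simplex with vertices in increasing order. Then dim K = 1 and the simplices of K are:

  0-simplices (6): A, B, D, E, F, G
  1-simplices (5): AB, AG, BF, EF, EG

giving chain groups C_0 ≅ Z^6, C_1 ≅ Z^5.

∂_1: C_1 → C_0 is given by ∂[p,q] = [q] − [p].
The 6×5 boundary matrix has rank 4 and Smith normal form diag(1,1,1,1).

Computing H_k = (kernel of ∂_k) / (image of ∂_{k+1}):

  H_0: rank C_0 − rank ∂_1 = 6 − 4 = 2, and the invariant factors of ∂_1 are all 1, so H_0 ≅ Z^2.
  H_1: rank ker ∂_1 − rank ∂_2 = (5 − 4) − 0 = 1, and there is no ∂_2, so H_1 ≅ Z.

As a check, the Euler characteristic is 6 − 5 = 1, which agrees with 2 − 1 = 1.

H_0 = Z^2,  H_1 = Z.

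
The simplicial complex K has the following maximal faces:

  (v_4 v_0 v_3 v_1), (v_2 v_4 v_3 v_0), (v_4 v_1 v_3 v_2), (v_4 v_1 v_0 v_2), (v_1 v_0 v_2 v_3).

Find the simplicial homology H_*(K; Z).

H_0 ≅ Z,  H_1 = 0,  H_2 = 0,  H_3 ≅ Z.

Take the total order v_0 < v_1 < v_2 < v_3 < v_4 on the vertex set. Then K (dimension 3) consists of the simplices:

  0-simplices (5): [v_0], [v_1], [v_2], [v_3], [v_4]
  1-simplices (10): [v_0,v_1], [v_0,v_2], [v_0,v_3], [v_0,v_4], [v_1,v_2], [v_1,v_3], [v_1,v_4], [v_2,v_3], [v_2,v_4], [v_3,v_4]
  2-simplices (10): [v_0,v_1,v_2], [v_0,v_1,v_3], [v_0,v_1,v_4], [v_0,v_2,v_3], [v_0,v_2,v_4], [v_0,v_3,v_4], [v_1,v_2,v_3], [v_1,v_2,v_4], [v_1,v_3,v_4], [v_2,v_3,v_4]
  3-simplices (5): [v_0,v_1,v_2,v_3], [v_0,v_1,v_2,v_4], [v_0,v_1,v_3,v_4], [v_0,v_2,v_3,v_4], [v_1,v_2,v_3,v_4]

giving chain groups C_0 ≅ Z^5, C_1 ≅ Z^10, C_2 ≅ Z^10, C_3 ≅ Z^5.

The boundary map ∂_1: C_1 → C_0 maps an edge to its endpoints' difference, ∂[p,q] = q − p.
This gives a 5×10 integer matrix of rank 4; reducing to Smith normal form yields diagonal entries (1,1,1,1).

Boundary ∂_2: C_2 → C_1 maps a triangle to the signed sum of its edges. For instance
  ∂[v_1,v_2,v_3] = [v_2,v_3] − [v_1,v_3] + [v_1,v_2],
  ∂[v_0,v_2,v_4] = [v_2,v_4] − [v_0,v_4] + [v_0,v_2].
As a 10×10 matrix over Z this has rank 6, with invariant factors (1,1,1,1,1,1).

The boundary map ∂_3: C_3 → C_2 sends each 3-simplex σ to the alternating sum Σ_i (−1)^i (σ with its i-th vertex removed). For instance
  ∂[v_0,v_2,v_3,v_4] = [v_2,v_3,v_4] − [v_0,v_3,v_4] + [v_0,v_2,v_4] − [v_0,v_2,v_3],
  ∂[v_1,v_2,v_3,v_4] = [v_2,v_3,v_4] − [v_1,v_3,v_4] + [v_1,v_2,v_4] − [v_1,v_2,v_3].
The resulting 10×5 matrix has rank 4, and its Smith normal form has invariant factors (1,1,1,1).

Computing H_k = (kernel of ∂_k) / (image of ∂_{k+1}):

  H_0: rank C_0 − rank ∂_1 = 5 − 4 = 1, and the invariant factors of ∂_1 are all 1, so H_0 ≅ Z.
  H_1: rank ker ∂_1 − rank ∂_2 = (10 − 4) − 6 = 0, and the invariant factors of ∂_2 are all 1, so H_1 ≅ 0.
  H_2: rank ker ∂_2 − rank ∂_3 = (10 − 6) − 4 = 0, and the invariant factors of ∂_3 are all 1, so H_2 ≅ 0.
  H_3: rank ker ∂_3 − rank ∂_4 = (5 − 4) − 0 = 1, and there is no ∂_4, so H_3 ≅ Z.

As a check, the Euler characteristic is 5 − 10 + 10 − 5 = 0, which agrees with 1 − 0 + 0 − 1 = 0.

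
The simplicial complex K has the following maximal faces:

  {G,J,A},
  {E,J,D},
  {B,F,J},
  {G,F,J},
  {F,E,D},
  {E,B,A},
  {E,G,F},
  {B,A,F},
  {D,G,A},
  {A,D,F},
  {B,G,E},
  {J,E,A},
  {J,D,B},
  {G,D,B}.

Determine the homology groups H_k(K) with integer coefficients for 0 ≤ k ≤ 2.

We work with the vertex ordering A < B < D < E < F < G < J. The simplices of K, each written with vertices in increasing order, are:

  0-simplices (7): A, B, D, E, F, G, J
  1-simplices (21): AB, AD, AE, AF, AG, AJ, BD, BE, BF, BG, BJ, DE, DF, DG, DJ, EF, EG, EJ, FG, FJ, GJ
  2-simplices (14): ABE, ABF, ADF, ADG, AEJ, AGJ, BDG, BDJ, BEG, BFJ, DEF, DEJ, EFG, FGJ

Hence C_0 ≅ Z^7, C_1 ≅ Z^21, C_2 ≅ Z^14.

∂_1: C_1 → C_0 maps an edge to its endpoints' difference, ∂[p,q] = q − p. For instance
  ∂BE = E − B.
This gives a 7×21 integer matrix of rank 6; reducing to Smith normal form yields diagonal entries (1,1,1,1,1,1).

∂_2: C_2 → C_1 sends each 2-simplex [p,q,r] to [q,r] − [p,r] + [p,q]. For instance
  ∂AGJ = GJ − AJ + AG,
  ∂ADG = DG − AG + AD.
The 21×14 boundary matrix has rank 13 and Smith normal form diag(1,1,1,1,1,1,1,1,1,1,1,1,1).

Now H_k = ker ∂_k / im ∂_{k+1}, so:

  H_0: rank C_0 − rank ∂_1 = 7 − 6 = 1, and the invariant factors of ∂_1 are all 1, so H_0 = Z.
  H_1: rank ker ∂_1 − rank ∂_2 = (21 − 6) − 13 = 2, and the invariant factors of ∂_2 are all 1, so H_1 = Z^2.
  H_2: rank ker ∂_2 − rank ∂_3 = (14 − 13) − 0 = 1, and there is no ∂_3, so H_2 = Z.

As a check, the Euler characteristic is 7 − 21 + 14 = 0, which agrees with 1 − 2 + 1 = 0.

H_0 = Z,  H_1 = Z^2,  H_2 = Z.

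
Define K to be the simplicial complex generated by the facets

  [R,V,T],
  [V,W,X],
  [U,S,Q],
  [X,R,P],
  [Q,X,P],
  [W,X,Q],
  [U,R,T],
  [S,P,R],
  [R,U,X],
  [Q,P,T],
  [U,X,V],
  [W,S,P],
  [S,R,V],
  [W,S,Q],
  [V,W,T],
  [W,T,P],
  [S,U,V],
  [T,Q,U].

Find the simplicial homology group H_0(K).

We work with the vertex ordering P < Q < R < S < T < U < V < W < X. The simplices of K, each written with vertices in increasing order, are:

  0-simplices (9): P, Q, R, S, T, U, V, W, X
  1-simplices (27): PQ, PR, PS, PT, PW, PX, QS, QT, QU, QW, QX, RS, RT, RU, RV, RX, SU, SV, SW, TU, TV, TW, UV, UX, VW, VX, WX
  2-simplices (18): PQT, PQX, PRS, PRX, PSW, PTW, QSU, QSW, QTU, QWX, RSV, RTU, RTV, RUX, SUV, TVW, UVX, VWX

giving chain groups C_0 ≅ Z^9, C_1 ≅ Z^27, C_2 ≅ Z^18.

∂_1: C_1 → C_0 is given by ∂[p,q] = [q] − [p]. For instance
  ∂UV = V − U.
The 9×27 boundary matrix has rank 8 and Smith normal form diag(1,1,1,1,1,1,1,1).

Boundary ∂_2: C_2 → C_1 maps a triangle to the signed sum of its edges. For instance
  ∂RUX = UX − RX + RU,
  ∂QSW = SW − QW + QS.
This gives a 27×18 integer matrix of rank 18; reducing to Smith normal form yields diagonal entries (1,1,1,1,1,1,1,1,1,1,1,1,1,1,1,1,1,2).

From H_k ≅ ker(∂_k) / im(∂_{k+1}) we obtain:

  H_0: rank C_0 − rank ∂_1 = 9 − 8 = 1, and the invariant factors of ∂_1 are all 1, so H_0 = Z.

H_0 = Z.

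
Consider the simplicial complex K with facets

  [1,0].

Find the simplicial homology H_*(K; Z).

H_0 = Z,  H_1 = 0.

K has 2 vertices, 1 edge.
rank ∂_0 = 0, rank ∂_1 = 1 ⇒ b_0 = 2 − 0 − 1 = 1; all invariant factors of ∂_1 are 1 so no torsion. So H_0 ≅ Z.
rank ∂_1 = 1, rank ∂_2 = 0 ⇒ b_1 = 1 − 1 − 0 = 0. So H_1 ≅ 0.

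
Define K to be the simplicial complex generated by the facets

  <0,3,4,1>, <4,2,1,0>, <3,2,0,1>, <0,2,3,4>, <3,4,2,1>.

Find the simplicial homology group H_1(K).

H_1 = 0.

Take the total order 0 < 1 < 2 < 3 < 4 on the vertex set. Then K (dimension 3) consists of the simplices:

  0-simplices (5): [0], [1], [2], [3], [4]
  1-simplices (10): [0,1], [0,2], [0,3], [0,4], [1,2], [1,3], [1,4], [2,3], [2,4], [3,4]
  2-simplices (10): [0,1,2], [0,1,3], [0,1,4], [0,2,3], [0,2,4], [0,3,4], [1,2,3], [1,2,4], [1,3,4], [2,3,4]
  3-simplices (5): [0,1,2,3], [0,1,2,4], [0,1,3,4], [0,2,3,4], [1,2,3,4]

Hence C_0 ≅ Z^5, C_1 ≅ Z^10, C_2 ≅ Z^10, C_3 ≅ Z^5.

The boundary map ∂_1: C_1 → C_0 is given by ∂[p,q] = [q] − [p]. For instance
  ∂[1,3] = [3] − [1].
The resulting 5×10 matrix has rank 4, and its Smith normal form has invariant factors (1,1,1,1).

The boundary map ∂_2: C_2 → C_1 maps a triangle to the signed sum of its edges. For instance
  ∂[0,2,4] = [2,4] − [0,4] + [0,2],
  ∂[0,1,3] = [1,3] − [0,3] + [0,1].
This gives a 10×10 integer matrix of rank 6; reducing to Smith normal form yields diagonal entries (1,1,1,1,1,1).

∂_3: C_3 → C_2 sends each 3-simplex σ to the alternating sum Σ_i (−1)^i (σ with its i-th vertex removed). For instance
  ∂[1,2,3,4] = [2,3,4] − [1,3,4] + [1,2,4] − [1,2,3],
  ∂[0,2,3,4] = [2,3,4] − [0,3,4] + [0,2,4] − [0,2,3].
This gives a 10×5 integer matrix of rank 4; reducing to Smith normal form yields diagonal entries (1,1,1,1).

Computing H_k = (kernel of ∂_k) / (image of ∂_{k+1}):

  H_1: rank ker ∂_1 − rank ∂_2 = (10 − 4) − 6 = 0, and the invariant factors of ∂_2 are all 1, so H_1 = 0.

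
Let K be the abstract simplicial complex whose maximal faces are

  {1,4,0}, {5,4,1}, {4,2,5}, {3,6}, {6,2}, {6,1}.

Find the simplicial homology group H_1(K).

Order the vertices as 0 < 1 < 2 < 3 < 4 < 5 < 6. Listing each simplex with vertices in this order, K has dimension 2 with simplices:

  0-simplices (7): [0], [1], [2], [3], [4], [5], [6]
  1-simplices (10): [0,1], [0,4], [1,4], [1,5], [1,6], [2,4], [2,5], [2,6], [3,6], [4,5]
  2-simplices (3): [0,1,4], [1,4,5], [2,4,5]

giving chain groups C_0 ≅ Z^7, C_1 ≅ Z^10, C_2 ≅ Z^3.

The boundary map ∂_1: C_1 → C_0 sends each edge [p,q] (with p < q) to q − p.
The 7×10 boundary matrix has rank 6 and Smith normal form diag(1,1,1,1,1,1).

Boundary ∂_2: C_2 → C_1 acts by ∂[p,q,r] = [q,r] − [p,r] + [p,q]. For instance
  ∂[1,4,5] = [4,5] − [1,5] + [1,4],
  ∂[0,1,4] = [1,4] − [0,4] + [0,1].
The resulting 10×3 matrix has rank 3, and its Smith normal form has invariant factors (1,1,1).

Now H_k = ker ∂_k / im ∂_{k+1}, so:

  H_1: rank ker ∂_1 − rank ∂_2 = (10 − 6) − 3 = 1, and the invariant factors of ∂_2 are all 1, so H_1 ≅ Z.

H_1 = Z.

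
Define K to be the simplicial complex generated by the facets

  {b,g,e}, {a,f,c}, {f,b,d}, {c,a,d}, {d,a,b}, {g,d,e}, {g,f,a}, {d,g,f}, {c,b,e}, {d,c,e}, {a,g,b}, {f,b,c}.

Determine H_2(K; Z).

Take the total order a < b < c < d < e < f < g on the vertex set. Then K (dimension 2) consists of the simplices:

  0-simplices (7): a, b, c, d, e, f, g
  1-simplices (18): ab, ac, ad, af, ag, bc, bd, be, bf, bg, cd, ce, cf, de, df, dg, eg, fg
  2-simplices (12): abd, abg, acd, acf, afg, bce, bcf, bdf, beg, cde, deg, dfg

so the chain groups are C_0 ≅ Z^7, C_1 ≅ Z^18, C_2 ≅ Z^12.

∂_1: C_1 → C_0 is given by ∂[p,q] = [q] − [p]. For instance
  ∂cd = d − c.
As a 7×18 matrix over Z this has rank 6, with invariant factors (1,1,1,1,1,1).

Boundary ∂_2: C_2 → C_1 sends each 2-simplex [p,q,r] to [q,r] − [p,r] + [p,q]. For instance
  ∂bce = ce − be + bc,
  ∂bdf = df − bf + bd.
As a 18×12 matrix over Z this has rank 12, with invariant factors (1,1,1,1,1,1,1,1,1,1,1,2).

From H_k ≅ ker(∂_k) / im(∂_{k+1}) we obtain:

  H_2: rank ker ∂_2 − rank ∂_3 = (12 − 12) − 0 = 0, and there is no ∂_3, so H_2 = 0.

H_2 = 0.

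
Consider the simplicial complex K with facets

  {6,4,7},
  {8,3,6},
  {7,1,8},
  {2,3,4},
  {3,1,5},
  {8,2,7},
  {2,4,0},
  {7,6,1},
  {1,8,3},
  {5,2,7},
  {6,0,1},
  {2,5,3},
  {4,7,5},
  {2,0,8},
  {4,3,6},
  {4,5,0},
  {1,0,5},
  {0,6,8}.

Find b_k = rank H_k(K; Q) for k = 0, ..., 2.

b_0 = 1, b_1 = 1, b_2 = 0.

Take the total order 0 < 1 < 2 < 3 < 4 < 5 < 6 < 7 < 8 on the vertex set. Then K (dimension 2) consists of the simplices:

  0-simplices (9): [0], [1], [2], [3], [4], [5], [6], [7], [8]
  1-simplices (27): (27 of them)
  2-simplices (18): [0,1,5], [0,1,6], [0,2,4], [0,2,8], [0,4,5], [0,6,8], [1,3,5], [1,3,8], [1,6,7], [1,7,8], [2,3,4], [2,3,5], [2,5,7], [2,7,8], [3,4,6], [3,6,8], [4,5,7], [4,6,7]

Hence C_0 ≅ Z^9, C_1 ≅ Z^27, C_2 ≅ Z^18.

Boundary ∂_1: C_1 → C_0 sends each edge [p,q] (with p < q) to q − p.
This gives a 9×27 integer matrix of rank 8; reducing to Smith normal form yields diagonal entries (1,1,1,1,1,1,1,1).

The boundary map ∂_2: C_2 → C_1 acts by ∂[p,q,r] = [q,r] − [p,r] + [p,q]. For instance
  ∂[4,6,7] = [6,7] − [4,7] + [4,6],
  ∂[0,1,5] = [1,5] − [0,5] + [0,1].
This gives a 27×18 integer matrix of rank 18; reducing to Smith normal form yields diagonal entries (1,1,1,1,1,1,1,1,1,1,1,1,1,1,1,1,1,2).

Computing H_k = (kernel of ∂_k) / (image of ∂_{k+1}):

  H_0: rank C_0 − rank ∂_1 = 9 − 8 = 1, and the invariant factors of ∂_1 are all 1, so H_0 = Z.
  H_1: rank ker ∂_1 − rank ∂_2 = (27 − 8) − 18 = 1, and ∂_2 has invariant factor 2 > 1, so H_1 = Z ⊕ Z/2.
  H_2: rank ker ∂_2 − rank ∂_3 = (18 − 18) − 0 = 0, and there is no ∂_3, so H_2 = 0.

(K is a triangulation of the Klein bottle.)

Hence the Betti numbers are b_0 = 1, b_1 = 1, b_2 = 0.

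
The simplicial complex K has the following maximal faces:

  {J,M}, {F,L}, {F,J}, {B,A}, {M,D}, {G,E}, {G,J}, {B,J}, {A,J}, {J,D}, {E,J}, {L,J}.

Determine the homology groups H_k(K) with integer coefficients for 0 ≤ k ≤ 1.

K has 9 vertices, 12 edges.
rank ∂_0 = 0, rank ∂_1 = 8 ⇒ b_0 = 9 − 0 − 8 = 1; all invariant factors of ∂_1 are 1 so no torsion. So H_0 ≅ Z.
rank ∂_1 = 8, rank ∂_2 = 0 ⇒ b_1 = 12 − 8 − 0 = 4. So H_1 ≅ Z^4.

H_0 ≅ Z,  H_1 ≅ Z^4.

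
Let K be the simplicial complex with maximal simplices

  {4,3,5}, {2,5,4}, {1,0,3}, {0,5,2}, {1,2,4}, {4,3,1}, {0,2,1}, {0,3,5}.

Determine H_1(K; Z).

H_1 ≅ 0.

We work with the vertex ordering 0 < 1 < 2 < 3 < 4 < 5. The simplices of K, each written with vertices in increasing order, are:

  0-simplices (6): [0], [1], [2], [3], [4], [5]
  1-simplices (12): [0,1], [0,2], [0,3], [0,5], [1,2], [1,3], [1,4], [2,4], [2,5], [3,4], [3,5], [4,5]
  2-simplices (8): [0,1,2], [0,1,3], [0,2,5], [0,3,5], [1,2,4], [1,3,4], [2,4,5], [3,4,5]

giving chain groups C_0 ≅ Z^6, C_1 ≅ Z^12, C_2 ≅ Z^8.

Boundary ∂_1: C_1 → C_0 maps an edge to its endpoints' difference, ∂[p,q] = q − p. For instance
  ∂[1,2] = [2] − [1].
This gives a 6×12 integer matrix of rank 5; reducing to Smith normal form yields diagonal entries (1,1,1,1,1).

Boundary ∂_2: C_2 → C_1 acts by ∂[p,q,r] = [q,r] − [p,r] + [p,q]. For instance
  ∂[3,4,5] = [4,5] − [3,5] + [3,4],
  ∂[2,4,5] = [4,5] − [2,5] + [2,4].
The resulting 12×8 matrix has rank 7, and its Smith normal form has invariant factors (1,1,1,1,1,1,1).

Reading off H_k = ker ∂_k / im ∂_{k+1}:

  H_1: rank ker ∂_1 − rank ∂_2 = (12 − 5) − 7 = 0, and the invariant factors of ∂_2 are all 1, so H_1 = 0.

(K is a triangulation of the 2-sphere S^2.)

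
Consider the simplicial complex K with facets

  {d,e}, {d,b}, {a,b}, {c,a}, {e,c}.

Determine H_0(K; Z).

H_0 = Z.

Take the total order a < b < c < d < e on the vertex set. Then K (dimension 1) consists of the simplices:

  0-simplices (5): a, b, c, d, e
  1-simplices (5): ab, ac, bd, ce, de

Hence C_0 ≅ Z^5, C_1 ≅ Z^5.

The boundary map ∂_1: C_1 → C_0 is given by ∂[p,q] = [q] − [p].
The resulting 5×5 matrix has rank 4, and its Smith normal form has invariant factors (1,1,1,1).

Now H_k = ker ∂_k / im ∂_{k+1}, so:

  H_0: rank C_0 − rank ∂_1 = 5 − 4 = 1, and the invariant factors of ∂_1 are all 1, so H_0 ≅ Z.

(K is a triangulation of the circle S^1.)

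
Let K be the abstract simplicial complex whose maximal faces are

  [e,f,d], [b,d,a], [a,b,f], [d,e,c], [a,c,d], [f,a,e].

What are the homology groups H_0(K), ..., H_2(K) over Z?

We work with the vertex ordering a < b < c < d < e < f. The simplices of K, each written with vertices in increasing order, are:

  0-simplices (6): a, b, c, d, e, f
  1-simplices (12): ab, ac, ad, ae, af, bd, bf, cd, ce, de, df, ef
  2-simplices (6): abd, abf, acd, aef, cde, def

so the chain groups are C_0 ≅ Z^6, C_1 ≅ Z^12, C_2 ≅ Z^6.

Boundary ∂_1: C_1 → C_0 is given by ∂[p,q] = [q] − [p]. For instance
  ∂bd = d − b.
The 6×12 boundary matrix has rank 5 and Smith normal form diag(1,1,1,1,1).

The boundary map ∂_2: C_2 → C_1 sends each 2-simplex [p,q,r] to [q,r] − [p,r] + [p,q]. For instance
  ∂aef = ef − af + ae,
  ∂abd = bd − ad + ab.
This gives a 12×6 integer matrix of rank 6; reducing to Smith normal form yields diagonal entries (1,1,1,1,1,1).

Reading off H_k = ker ∂_k / im ∂_{k+1}:

  H_0: rank C_0 − rank ∂_1 = 6 − 5 = 1, and the invariant factors of ∂_1 are all 1, so H_0 = Z.
  H_1: rank ker ∂_1 − rank ∂_2 = (12 − 5) − 6 = 1, and the invariant factors of ∂_2 are all 1, so H_1 = Z.
  H_2: rank ker ∂_2 − rank ∂_3 = (6 − 6) − 0 = 0, and there is no ∂_3, so H_2 = 0.

H_0 ≅ Z,  H_1 ≅ Z,  H_2 = 0.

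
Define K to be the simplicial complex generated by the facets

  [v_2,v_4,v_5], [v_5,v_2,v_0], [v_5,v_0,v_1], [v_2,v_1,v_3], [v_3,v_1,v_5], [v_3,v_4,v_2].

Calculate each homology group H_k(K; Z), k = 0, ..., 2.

H_0 = Z,  H_1 = Z,  H_2 = 0.

Order the vertices as v_0 < v_1 < v_2 < v_3 < v_4 < v_5. Listing each simplex with vertices in this order, K has dimension 2 with simplices:

  0-simplices (6): [v_0], [v_1], [v_2], [v_3], [v_4], [v_5]
  1-simplices (12): [v_0,v_1], [v_0,v_2], [v_0,v_5], [v_1,v_2], [v_1,v_3], [v_1,v_5], [v_2,v_3], [v_2,v_4], [v_2,v_5], [v_3,v_4], [v_3,v_5], [v_4,v_5]
  2-simplices (6): [v_0,v_1,v_5], [v_0,v_2,v_5], [v_1,v_2,v_3], [v_1,v_3,v_5], [v_2,v_3,v_4], [v_2,v_4,v_5]

Hence C_0 ≅ Z^6, C_1 ≅ Z^12, C_2 ≅ Z^6.

The boundary map ∂_1: C_1 → C_0 sends each edge [p,q] (with p < q) to q − p. For instance
  ∂[v_0,v_2] = [v_2] − [v_0].
The resulting 6×12 matrix has rank 5, and its Smith normal form has invariant factors (1,1,1,1,1).

∂_2: C_2 → C_1 maps a triangle to the signed sum of its edges. For instance
  ∂[v_0,v_1,v_5] = [v_1,v_5] − [v_0,v_5] + [v_0,v_1],
  ∂[v_1,v_3,v_5] = [v_3,v_5] − [v_1,v_5] + [v_1,v_3].
As a 12×6 matrix over Z this has rank 6, with invariant factors (1,1,1,1,1,1).

Now H_k = ker ∂_k / im ∂_{k+1}, so:

  H_0: rank C_0 − rank ∂_1 = 6 − 5 = 1, and the invariant factors of ∂_1 are all 1, so H_0 = Z.
  H_1: rank ker ∂_1 − rank ∂_2 = (12 − 5) − 6 = 1, and the invariant factors of ∂_2 are all 1, so H_1 = Z.
  H_2: rank ker ∂_2 − rank ∂_3 = (6 − 6) − 0 = 0, and there is no ∂_3, so H_2 = 0.

As a check, the Euler characteristic is 6 − 12 + 6 = 0, which agrees with 1 − 1 + 0 = 0.
(K is a triangulation of the cylinder S^1 x I.)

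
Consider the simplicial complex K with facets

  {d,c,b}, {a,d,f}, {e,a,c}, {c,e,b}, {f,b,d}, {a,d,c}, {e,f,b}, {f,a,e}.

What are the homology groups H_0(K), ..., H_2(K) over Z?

Order the vertices as a < b < c < d < e < f. Listing each simplex with vertices in this order, K has dimension 2 with simplices:

  0-simplices (6): a, b, c, d, e, f
  1-simplices (12): ac, ad, ae, af, bc, bd, be, bf, cd, ce, df, ef
  2-simplices (8): acd, ace, adf, aef, bcd, bce, bdf, bef

giving chain groups C_0 ≅ Z^6, C_1 ≅ Z^12, C_2 ≅ Z^8.

The boundary map ∂_1: C_1 → C_0 maps an edge to its endpoints' difference, ∂[p,q] = q − p. For instance
  ∂ad = d − a.
The resulting 6×12 matrix has rank 5, and its Smith normal form has invariant factors (1,1,1,1,1).

The boundary map ∂_2: C_2 → C_1 maps a triangle to the signed sum of its edges. For instance
  ∂bdf = df − bf + bd,
  ∂ace = ce − ae + ac.
This gives a 12×8 integer matrix of rank 7; reducing to Smith normal form yields diagonal entries (1,1,1,1,1,1,1).

From H_k ≅ ker(∂_k) / im(∂_{k+1}) we obtain:

  H_0: rank C_0 − rank ∂_1 = 6 − 5 = 1, and the invariant factors of ∂_1 are all 1, so H_0 ≅ Z.
  H_1: rank ker ∂_1 − rank ∂_2 = (12 − 5) − 7 = 0, and the invariant factors of ∂_2 are all 1, so H_1 ≅ 0.
  H_2: rank ker ∂_2 − rank ∂_3 = (8 − 7) − 0 = 1, and there is no ∂_3, so H_2 ≅ Z.

H_0 = Z,  H_1 = 0,  H_2 = Z.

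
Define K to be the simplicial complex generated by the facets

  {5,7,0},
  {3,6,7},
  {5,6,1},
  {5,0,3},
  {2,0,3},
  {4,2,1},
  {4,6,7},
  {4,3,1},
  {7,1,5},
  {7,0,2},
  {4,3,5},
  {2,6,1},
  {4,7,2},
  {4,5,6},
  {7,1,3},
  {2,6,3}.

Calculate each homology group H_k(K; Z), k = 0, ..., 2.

H_0 ≅ Z,  H_1 ≅ Z^2,  H_2 ≅ Z.

K has 8 vertices, 24 edges, 16 triangles.
rank ∂_0 = 0, rank ∂_1 = 7 ⇒ b_0 = 8 − 0 − 7 = 1; all invariant factors of ∂_1 are 1 so no torsion. So H_0 ≅ Z.
rank ∂_1 = 7, rank ∂_2 = 15 ⇒ b_1 = 24 − 7 − 15 = 2; all invariant factors of ∂_2 are 1 so no torsion. So H_1 ≅ Z^2.
rank ∂_2 = 15, rank ∂_3 = 0 ⇒ b_2 = 16 − 15 − 0 = 1. So H_2 ≅ Z.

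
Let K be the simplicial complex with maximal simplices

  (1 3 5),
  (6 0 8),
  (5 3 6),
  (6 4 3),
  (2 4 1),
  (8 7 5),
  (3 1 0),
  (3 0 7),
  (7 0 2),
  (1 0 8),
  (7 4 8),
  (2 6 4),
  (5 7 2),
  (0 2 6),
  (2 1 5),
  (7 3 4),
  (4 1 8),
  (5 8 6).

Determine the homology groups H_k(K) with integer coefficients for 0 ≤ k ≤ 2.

H_0 ≅ Z,  H_1 ≅ Z^2,  H_2 ≅ Z.

Order the vertices as 0 < 1 < 2 < 3 < 4 < 5 < 6 < 7 < 8. Listing each simplex with vertices in this order, K has dimension 2 with simplices:

  0-simplices (9): [0], [1], [2], [3], [4], [5], [6], [7], [8]
  1-simplices (27): (27 of them)
  2-simplices (18): [0,1,3], [0,1,8], [0,2,6], [0,2,7], [0,3,7], [0,6,8], [1,2,4], [1,2,5], [1,3,5], [1,4,8], [2,4,6], [2,5,7], [3,4,6], [3,4,7], [3,5,6], [4,7,8], [5,6,8], [5,7,8]

so the chain groups are C_0 ≅ Z^9, C_1 ≅ Z^27, C_2 ≅ Z^18.

Boundary ∂_1: C_1 → C_0 sends each edge [p,q] (with p < q) to q − p. For instance
  ∂[1,3] = [3] − [1].
As a 9×27 matrix over Z this has rank 8, with invariant factors (1,1,1,1,1,1,1,1).

The boundary map ∂_2: C_2 → C_1 sends each 2-simplex [p,q,r] to [q,r] − [p,r] + [p,q]. For instance
  ∂[3,5,6] = [5,6] − [3,6] + [3,5],
  ∂[1,4,8] = [4,8] − [1,8] + [1,4].
The resulting 27×18 matrix has rank 17, and its Smith normal form has invariant factors (1,1,1,1,1,1,1,1,1,1,1,1,1,1,1,1,1).

From H_k ≅ ker(∂_k) / im(∂_{k+1}) we obtain:

  H_0: rank C_0 − rank ∂_1 = 9 − 8 = 1, and the invariant factors of ∂_1 are all 1, so H_0 ≅ Z.
  H_1: rank ker ∂_1 − rank ∂_2 = (27 − 8) − 17 = 2, and the invariant factors of ∂_2 are all 1, so H_1 ≅ Z^2.
  H_2: rank ker ∂_2 − rank ∂_3 = (18 − 17) − 0 = 1, and there is no ∂_3, so H_2 ≅ Z.

As a check, the Euler characteristic is 9 − 27 + 18 = 0, which agrees with 1 − 2 + 1 = 0.
(K is a triangulation of the torus T^2.)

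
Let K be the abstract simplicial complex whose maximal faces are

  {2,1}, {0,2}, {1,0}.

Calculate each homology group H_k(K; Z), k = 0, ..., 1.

K has 3 vertices, 3 edges.
rank ∂_0 = 0, rank ∂_1 = 2 ⇒ b_0 = 3 − 0 − 2 = 1; all invariant factors of ∂_1 are 1 so no torsion. So H_0 ≅ Z.
rank ∂_1 = 2, rank ∂_2 = 0 ⇒ b_1 = 3 − 2 − 0 = 1. So H_1 ≅ Z.

H_0 ≅ Z,  H_1 ≅ Z.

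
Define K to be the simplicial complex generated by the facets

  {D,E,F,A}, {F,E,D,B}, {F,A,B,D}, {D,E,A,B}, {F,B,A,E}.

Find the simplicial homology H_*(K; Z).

H_0 ≅ Z,  H_1 = 0,  H_2 = 0,  H_3 ≅ Z.

Fix the vertex order A < B < D < E < F and write every simplex with vertices in increasing order. Then dim K = 3 and the simplices of K are:

  0-simplices (5): A, B, D, E, F
  1-simplices (10): AB, AD, AE, AF, BD, BE, BF, DE, DF, EF
  2-simplices (10): ABD, ABE, ABF, ADE, ADF, AEF, BDE, BDF, BEF, DEF
  3-simplices (5): ABDE, ABDF, ABEF, ADEF, BDEF

Hence C_0 ≅ Z^5, C_1 ≅ Z^10, C_2 ≅ Z^10, C_3 ≅ Z^5.

∂_1: C_1 → C_0 maps an edge to its endpoints' difference, ∂[p,q] = q − p.
This gives a 5×10 integer matrix of rank 4; reducing to Smith normal form yields diagonal entries (1,1,1,1).

∂_2: C_2 → C_1 maps a triangle to the signed sum of its edges. For instance
  ∂BDF = DF − BF + BD,
  ∂BDE = DE − BE + BD.
The resulting 10×10 matrix has rank 6, and its Smith normal form has invariant factors (1,1,1,1,1,1).

∂_3: C_3 → C_2 sends each 3-simplex σ to the alternating sum Σ_i (−1)^i (σ with its i-th vertex removed). For instance
  ∂ABEF = BEF − AEF + ABF − ABE,
  ∂ABDF = BDF − ADF + ABF − ABD.
As a 10×5 matrix over Z this has rank 4, with invariant factors (1,1,1,1).

Reading off H_k = ker ∂_k / im ∂_{k+1}:

  H_0: rank C_0 − rank ∂_1 = 5 − 4 = 1, and the invariant factors of ∂_1 are all 1, so H_0 ≅ Z.
  H_1: rank ker ∂_1 − rank ∂_2 = (10 − 4) − 6 = 0, and the invariant factors of ∂_2 are all 1, so H_1 ≅ 0.
  H_2: rank ker ∂_2 − rank ∂_3 = (10 − 6) − 4 = 0, and the invariant factors of ∂_3 are all 1, so H_2 ≅ 0.
  H_3: rank ker ∂_3 − rank ∂_4 = (5 − 4) − 0 = 1, and there is no ∂_4, so H_3 ≅ Z.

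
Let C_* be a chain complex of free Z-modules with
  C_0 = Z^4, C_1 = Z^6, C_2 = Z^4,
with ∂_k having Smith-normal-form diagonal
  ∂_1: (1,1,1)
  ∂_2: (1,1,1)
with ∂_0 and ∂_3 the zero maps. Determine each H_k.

H_0 ≅ Z,  H_1 = 0,  H_2 ≅ Z.

H_0: b_0 = 4 − 0 − 3 = 1; torsion from ∂_1 factors > 1: none. So H_0 ≅ Z.
H_1: b_1 = 6 − 3 − 3 = 0; torsion from ∂_2 factors > 1: none. So H_1 ≅ 0.
H_2: b_2 = 4 − 3 − 0 = 1; torsion from ∂_3 factors > 1: none. So H_2 ≅ Z.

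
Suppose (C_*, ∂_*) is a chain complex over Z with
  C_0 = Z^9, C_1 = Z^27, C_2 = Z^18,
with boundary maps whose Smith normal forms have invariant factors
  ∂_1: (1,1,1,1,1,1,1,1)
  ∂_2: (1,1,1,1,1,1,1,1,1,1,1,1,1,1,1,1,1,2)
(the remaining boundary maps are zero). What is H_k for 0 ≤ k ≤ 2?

H_0 = Z,  H_1 = Z ⊕ Z/2,  H_2 = 0.

H_0: b_0 = 9 − 0 − 8 = 1; torsion from ∂_1 factors > 1: none. So H_0 = Z.
H_1: b_1 = 27 − 8 − 18 = 1; torsion from ∂_2 factors > 1: [2]. So H_1 = Z ⊕ Z/2.
H_2: b_2 = 18 − 18 − 0 = 0; torsion from ∂_3 factors > 1: none. So H_2 = 0.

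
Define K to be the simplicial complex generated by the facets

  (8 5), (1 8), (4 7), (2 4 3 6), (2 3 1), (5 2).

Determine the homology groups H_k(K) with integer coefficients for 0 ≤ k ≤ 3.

H_0 = Z,  H_1 = Z,  H_2 = 0,  H_3 = 0.

K has 8 vertices, 12 edges, 5 triangles, 1 3-simplex.
rank ∂_0 = 0, rank ∂_1 = 7 ⇒ b_0 = 8 − 0 − 7 = 1; all invariant factors of ∂_1 are 1 so no torsion. So H_0 ≅ Z.
rank ∂_1 = 7, rank ∂_2 = 4 ⇒ b_1 = 12 − 7 − 4 = 1; all invariant factors of ∂_2 are 1 so no torsion. So H_1 ≅ Z.
rank ∂_2 = 4, rank ∂_3 = 1 ⇒ b_2 = 5 − 4 − 1 = 0; all invariant factors of ∂_3 are 1 so no torsion. So H_2 ≅ 0.
rank ∂_3 = 1, rank ∂_4 = 0 ⇒ b_3 = 1 − 1 − 0 = 0. So H_3 ≅ 0.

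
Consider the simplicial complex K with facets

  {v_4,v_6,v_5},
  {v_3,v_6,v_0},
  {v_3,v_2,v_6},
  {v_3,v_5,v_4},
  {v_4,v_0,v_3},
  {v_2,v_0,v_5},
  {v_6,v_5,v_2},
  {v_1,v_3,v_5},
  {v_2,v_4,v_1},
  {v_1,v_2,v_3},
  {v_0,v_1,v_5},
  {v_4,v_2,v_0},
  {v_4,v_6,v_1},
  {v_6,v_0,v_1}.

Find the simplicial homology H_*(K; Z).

H_0 ≅ Z,  H_1 ≅ Z^2,  H_2 ≅ Z.

Fix the vertex order v_0 < v_1 < v_2 < v_3 < v_4 < v_5 < v_6 and write every simplex with vertices in increasing order. Then dim K = 2 and the simplices of K are:

  0-simplices (7): [v_0], [v_1], [v_2], [v_3], [v_4], [v_5], [v_6]
  1-simplices (21): (21 of them)
  2-simplices (14): (14 of them)

Hence C_0 ≅ Z^7, C_1 ≅ Z^21, C_2 ≅ Z^14.

Boundary ∂_1: C_1 → C_0 is given by ∂[p,q] = [q] − [p]. For instance
  ∂[v_1,v_5] = [v_5] − [v_1].
As a 7×21 matrix over Z this has rank 6, with invariant factors (1,1,1,1,1,1).

∂_2: C_2 → C_1 sends each 2-simplex [p,q,r] to [q,r] − [p,r] + [p,q]. For instance
  ∂[v_0,v_3,v_6] = [v_3,v_6] − [v_0,v_6] + [v_0,v_3],
  ∂[v_3,v_4,v_5] = [v_4,v_5] − [v_3,v_5] + [v_3,v_4].
This gives a 21×14 integer matrix of rank 13; reducing to Smith normal form yields diagonal entries (1,1,1,1,1,1,1,1,1,1,1,1,1).

Computing H_k = (kernel of ∂_k) / (image of ∂_{k+1}):

  H_0: rank C_0 − rank ∂_1 = 7 − 6 = 1, and the invariant factors of ∂_1 are all 1, so H_0 ≅ Z.
  H_1: rank ker ∂_1 − rank ∂_2 = (21 − 6) − 13 = 2, and the invariant factors of ∂_2 are all 1, so H_1 ≅ Z^2.
  H_2: rank ker ∂_2 − rank ∂_3 = (14 − 13) − 0 = 1, and there is no ∂_3, so H_2 ≅ Z.

(K is a triangulation of the torus T^2.)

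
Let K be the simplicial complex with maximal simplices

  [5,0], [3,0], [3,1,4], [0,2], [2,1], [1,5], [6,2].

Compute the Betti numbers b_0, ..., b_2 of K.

Fix the vertex order 0 < 1 < 2 < 3 < 4 < 5 < 6 and write every simplex with vertices in increasing order. Then dim K = 2 and the simplices of K are:

  0-simplices (7): [0], [1], [2], [3], [4], [5], [6]
  1-simplices (9): [0,2], [0,3], [0,5], [1,2], [1,3], [1,4], [1,5], [2,6], [3,4]
  2-simplices (1): [1,3,4]

giving chain groups C_0 ≅ Z^7, C_1 ≅ Z^9, C_2 ≅ Z^1.

The boundary map ∂_1: C_1 → C_0 maps an edge to its endpoints' difference, ∂[p,q] = q − p.
This gives a 7×9 integer matrix of rank 6; reducing to Smith normal form yields diagonal entries (1,1,1,1,1,1).

Boundary ∂_2: C_2 → C_1 sends each 2-simplex [p,q,r] to [q,r] − [p,r] + [p,q]. For instance
  ∂[1,3,4] = [3,4] − [1,4] + [1,3].
The resulting 9×1 matrix has rank 1, and its Smith normal form has invariant factors (1).

Computing H_k = (kernel of ∂_k) / (image of ∂_{k+1}):

  H_0: rank C_0 − rank ∂_1 = 7 − 6 = 1, and the invariant factors of ∂_1 are all 1, so H_0 ≅ Z.
  H_1: rank ker ∂_1 − rank ∂_2 = (9 − 6) − 1 = 2, and the invariant factors of ∂_2 are all 1, so H_1 ≅ Z^2.
  H_2: rank ker ∂_2 − rank ∂_3 = (1 − 1) − 0 = 0, and there is no ∂_3, so H_2 ≅ 0.

As a check, the Euler characteristic is 7 − 9 + 1 = -1, which agrees with 1 − 2 + 0 = -1.

Hence the Betti numbers are b_0 = 1, b_1 = 2, b_2 = 0.

b_0 = 1, b_1 = 2, b_2 = 0.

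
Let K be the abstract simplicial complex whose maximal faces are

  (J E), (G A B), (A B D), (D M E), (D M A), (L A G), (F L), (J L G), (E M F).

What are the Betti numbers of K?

Order the vertices as A < B < D < E < F < G < J < L < M. Listing each simplex with vertices in this order, K has dimension 2 with simplices:

  0-simplices (9): A, B, D, E, F, G, J, L, M
  1-simplices (17): AB, AD, AG, AL, AM, BD, BG, DE, DM, EF, EJ, EM, FL, FM, GJ, GL, JL
  2-simplices (7): ABD, ABG, ADM, AGL, DEM, EFM, GJL

so the chain groups are C_0 ≅ Z^9, C_1 ≅ Z^17, C_2 ≅ Z^7.

The boundary map ∂_1: C_1 → C_0 sends each edge [p,q] (with p < q) to q − p.
This gives a 9×17 integer matrix of rank 8; reducing to Smith normal form yields diagonal entries (1,1,1,1,1,1,1,1).

Boundary ∂_2: C_2 → C_1 sends each 2-simplex [p,q,r] to [q,r] − [p,r] + [p,q]. For instance
  ∂ABD = BD − AD + AB,
  ∂ABG = BG − AG + AB.
The 17×7 boundary matrix has rank 7 and Smith normal form diag(1,1,1,1,1,1,1).

From H_k ≅ ker(∂_k) / im(∂_{k+1}) we obtain:

  H_0: rank C_0 − rank ∂_1 = 9 − 8 = 1, and the invariant factors of ∂_1 are all 1, so H_0 = Z.
  H_1: rank ker ∂_1 − rank ∂_2 = (17 − 8) − 7 = 2, and the invariant factors of ∂_2 are all 1, so H_1 = Z^2.
  H_2: rank ker ∂_2 − rank ∂_3 = (7 − 7) − 0 = 0, and there is no ∂_3, so H_2 = 0.

Hence the Betti numbers are b_0 = 1, b_1 = 2, b_2 = 0.

b_0 = 1, b_1 = 2, b_2 = 0.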